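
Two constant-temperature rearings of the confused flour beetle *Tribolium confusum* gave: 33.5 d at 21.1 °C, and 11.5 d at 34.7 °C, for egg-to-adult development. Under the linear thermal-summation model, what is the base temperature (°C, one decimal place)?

14.0 °C

Equal thermal constants: D₁(T₁ − T_b) = D₂(T₂ − T_b).
33.5·(21.1 − T_b) = 11.5·(34.7 − T_b)
T_b = (33.5·21.1 − 11.5·34.7) / (33.5 − 11.5) = 307.80 / 22.0 = 13.991 °C ≈ 14.0 °C.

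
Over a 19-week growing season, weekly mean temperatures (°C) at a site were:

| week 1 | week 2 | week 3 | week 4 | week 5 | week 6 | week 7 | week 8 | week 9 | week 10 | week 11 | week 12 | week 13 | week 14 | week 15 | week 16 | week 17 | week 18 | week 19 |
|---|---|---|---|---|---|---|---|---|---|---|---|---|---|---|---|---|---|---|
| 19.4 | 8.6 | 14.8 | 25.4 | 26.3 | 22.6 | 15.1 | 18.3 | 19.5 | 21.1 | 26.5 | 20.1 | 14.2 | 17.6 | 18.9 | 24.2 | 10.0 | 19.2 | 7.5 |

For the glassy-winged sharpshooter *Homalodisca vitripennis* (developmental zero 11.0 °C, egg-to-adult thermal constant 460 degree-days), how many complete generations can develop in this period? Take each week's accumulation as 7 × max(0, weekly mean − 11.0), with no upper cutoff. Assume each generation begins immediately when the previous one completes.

Weekly DD (7 × max(0, T̄ − 11.0)): 58.8, 0.0, 26.6, 100.8, 107.1, 81.2, 28.7, 51.1, 59.5, 70.7, 108.5, 63.7, 22.4, 46.2, 55.3, 92.4, 0.0, 57.4, 0.0.
Season total = 1030.4 DD.
Complete generations = ⌊1030.4 / 460⌋ = 2.

2 generations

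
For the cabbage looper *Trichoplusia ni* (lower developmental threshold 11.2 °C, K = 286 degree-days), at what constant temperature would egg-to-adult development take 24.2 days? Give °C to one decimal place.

Required daily accumulation = 286 / 24.2 = 11.818 DD/day.
T = T_base + 11.818 = 11.2 + 11.818 = 23.018 ≈ 23.0 °C.

23.0 °C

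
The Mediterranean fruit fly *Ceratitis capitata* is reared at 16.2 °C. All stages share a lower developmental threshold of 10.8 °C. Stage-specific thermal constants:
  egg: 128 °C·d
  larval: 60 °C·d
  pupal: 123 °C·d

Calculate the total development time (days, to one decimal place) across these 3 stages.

Daily accumulation at 16.2 °C = 16.2 − 10.8 = 5.4 DD/day.
Total K = 128 + 60 + 123 = 311 DD.
Total duration = 311 / 5.4 = 57.593 ≈ 57.6 days.

57.6 days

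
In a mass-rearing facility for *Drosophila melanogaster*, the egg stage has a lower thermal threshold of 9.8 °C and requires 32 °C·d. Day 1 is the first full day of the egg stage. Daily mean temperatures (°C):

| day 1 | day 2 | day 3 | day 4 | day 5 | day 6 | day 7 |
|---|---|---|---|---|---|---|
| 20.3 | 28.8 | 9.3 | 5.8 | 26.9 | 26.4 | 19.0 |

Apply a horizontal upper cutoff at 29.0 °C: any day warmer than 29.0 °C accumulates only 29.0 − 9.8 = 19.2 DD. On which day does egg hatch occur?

Daily DD above 9.8 °C (capped at 19.2): 10.5, 19.0, 0.0, 0.0, 17.1, 16.6, 9.2.
Cumulative: 10.5, 29.5, 29.5, 29.5, 46.6, 63.2, 72.4.
The total first reaches 32 DD on day 5.

day 5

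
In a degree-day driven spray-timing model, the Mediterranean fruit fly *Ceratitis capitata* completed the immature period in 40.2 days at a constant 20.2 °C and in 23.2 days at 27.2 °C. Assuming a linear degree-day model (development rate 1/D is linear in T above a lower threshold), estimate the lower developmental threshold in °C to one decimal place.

Under the model K = D·(T − T_b), so D₁·(T₁ − T_b) = D₂·(T₂ − T_b).
40.2·(20.2 − T_b) = 23.2·(27.2 − T_b)
T_b = (40.2·20.2 − 23.2·27.2) / (40.2 − 23.2) = 181.00 / 17.0 = 10.647 °C ≈ 10.6 °C.

10.6 °C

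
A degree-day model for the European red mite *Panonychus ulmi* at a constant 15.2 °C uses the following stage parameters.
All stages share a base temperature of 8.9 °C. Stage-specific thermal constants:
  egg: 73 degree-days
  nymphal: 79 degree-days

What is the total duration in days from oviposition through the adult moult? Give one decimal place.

Daily accumulation at 15.2 °C = 15.2 − 8.9 = 6.3 DD/day.
Total K = 73 + 79 = 152 DD.
Total duration = 152 / 6.3 = 24.127 ≈ 24.1 days.

24.1 days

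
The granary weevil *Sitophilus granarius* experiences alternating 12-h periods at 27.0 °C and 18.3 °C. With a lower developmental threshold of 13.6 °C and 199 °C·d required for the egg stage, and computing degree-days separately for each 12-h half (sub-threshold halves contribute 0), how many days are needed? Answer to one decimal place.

22.0 days

Day half: max(0, 27.0 − 13.6) × 0.5 = 13.4 × 0.5 = 6.70 DD.
Night half: max(0, 18.3 − 13.6) × 0.5 = 4.7 × 0.5 = 2.35 DD.
Per 24 h: 9.05 DD/day.
Duration = 199 / 9.05 = 21.989 ≈ 22.0 days.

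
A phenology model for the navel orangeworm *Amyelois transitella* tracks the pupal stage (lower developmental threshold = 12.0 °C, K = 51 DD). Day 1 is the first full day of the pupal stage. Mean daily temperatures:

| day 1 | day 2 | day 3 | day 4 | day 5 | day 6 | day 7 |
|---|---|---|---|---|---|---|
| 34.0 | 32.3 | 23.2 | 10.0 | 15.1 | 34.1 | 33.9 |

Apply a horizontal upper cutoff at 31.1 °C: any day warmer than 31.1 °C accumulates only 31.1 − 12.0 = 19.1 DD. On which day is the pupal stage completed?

Daily DD above 12.0 °C (capped at 19.1): 19.1, 19.1, 11.2, 0.0, 3.1, 19.1, 19.1.
Cumulative: 19.1, 38.2, 49.4, 49.4, 52.5, 71.6, 90.7.
The total first reaches 51 DD on day 5.

day 5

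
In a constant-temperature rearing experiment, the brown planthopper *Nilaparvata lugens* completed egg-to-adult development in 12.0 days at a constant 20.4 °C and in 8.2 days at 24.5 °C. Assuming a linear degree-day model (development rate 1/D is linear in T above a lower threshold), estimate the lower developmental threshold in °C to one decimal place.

Equal thermal constants: D₁(T₁ − T_b) = D₂(T₂ − T_b).
12.0·(20.4 − T_b) = 8.2·(24.5 − T_b)
T_b = (12.0·20.4 − 8.2·24.5) / (12.0 − 8.2) = 43.90 / 3.8 = 11.553 °C ≈ 11.6 °C.

11.6 °C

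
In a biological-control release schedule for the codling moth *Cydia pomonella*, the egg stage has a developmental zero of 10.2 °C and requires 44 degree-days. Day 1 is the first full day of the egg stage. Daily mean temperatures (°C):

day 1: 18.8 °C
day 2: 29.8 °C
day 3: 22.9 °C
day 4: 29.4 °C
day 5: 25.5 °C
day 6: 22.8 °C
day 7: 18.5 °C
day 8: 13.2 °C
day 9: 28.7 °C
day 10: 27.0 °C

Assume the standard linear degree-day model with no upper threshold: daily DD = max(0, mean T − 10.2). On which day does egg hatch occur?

Daily DD above 10.2 °C: 8.6, 19.6, 12.7, 19.2, 15.3, 12.6, 8.3, 3.0, 18.5, 16.8.
Cumulative: 8.6, 28.2, 40.9, 60.1, 75.4, 88.0, 96.3, 99.3, 117.8, 134.6.
The total first reaches 44 DD on day 4.

day 4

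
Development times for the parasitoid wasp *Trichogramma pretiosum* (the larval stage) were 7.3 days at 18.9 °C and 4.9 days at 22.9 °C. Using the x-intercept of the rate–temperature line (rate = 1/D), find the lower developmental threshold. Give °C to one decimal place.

Equal thermal constants: D₁(T₁ − T_b) = D₂(T₂ − T_b).
7.3·(18.9 − T_b) = 4.9·(22.9 − T_b)
T_b = (7.3·18.9 − 4.9·22.9) / (7.3 − 4.9) = 25.76 / 2.4 = 10.733 °C ≈ 10.7 °C.

10.7 °C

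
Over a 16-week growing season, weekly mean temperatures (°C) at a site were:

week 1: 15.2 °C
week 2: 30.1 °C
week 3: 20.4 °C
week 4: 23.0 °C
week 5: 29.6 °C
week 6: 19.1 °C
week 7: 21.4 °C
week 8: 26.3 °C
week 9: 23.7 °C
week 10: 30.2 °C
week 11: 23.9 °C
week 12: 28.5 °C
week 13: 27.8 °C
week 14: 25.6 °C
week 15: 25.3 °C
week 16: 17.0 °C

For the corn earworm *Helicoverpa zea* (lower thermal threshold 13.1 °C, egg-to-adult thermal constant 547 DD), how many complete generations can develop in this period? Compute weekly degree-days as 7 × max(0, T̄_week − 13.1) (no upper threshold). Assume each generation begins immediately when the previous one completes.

2 generations

Weekly DD (7 × max(0, T̄ − 13.1)): 14.7, 119.0, 51.1, 69.3, 115.5, 42.0, 58.1, 92.4, 74.2, 119.7, 75.6, 107.8, 102.9, 87.5, 85.4, 27.3.
Season total = 1242.5 DD.
Complete generations = ⌊1242.5 / 547⌋ = 2.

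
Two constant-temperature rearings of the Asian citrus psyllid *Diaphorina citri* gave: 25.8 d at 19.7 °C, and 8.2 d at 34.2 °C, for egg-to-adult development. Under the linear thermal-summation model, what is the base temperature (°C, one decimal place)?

12.9 °C

Equal thermal constants: D₁(T₁ − T_b) = D₂(T₂ − T_b).
25.8·(19.7 − T_b) = 8.2·(34.2 − T_b)
T_b = (25.8·19.7 − 8.2·34.2) / (25.8 − 8.2) = 227.82 / 17.6 = 12.944 °C ≈ 12.9 °C.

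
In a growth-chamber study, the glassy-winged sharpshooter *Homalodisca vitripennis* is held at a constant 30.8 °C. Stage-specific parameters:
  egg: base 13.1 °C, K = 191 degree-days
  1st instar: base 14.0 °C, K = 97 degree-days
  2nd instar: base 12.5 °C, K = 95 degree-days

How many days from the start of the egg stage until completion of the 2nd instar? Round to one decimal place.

21.8 days

egg: 191 / (30.8 − 13.1) = 191 / 17.7 = 10.791 d.
1st instar: 97 / (30.8 − 14.0) = 97 / 16.8 = 5.774 d.
2nd instar: 95 / (30.8 − 12.5) = 95 / 18.3 = 5.191 d.
Sum = 21.756 ≈ 21.8 days.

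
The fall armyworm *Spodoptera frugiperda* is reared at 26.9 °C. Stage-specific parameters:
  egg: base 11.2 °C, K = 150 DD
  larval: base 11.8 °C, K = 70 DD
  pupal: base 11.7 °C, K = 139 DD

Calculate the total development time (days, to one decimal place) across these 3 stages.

egg: 150 / (26.9 − 11.2) = 150 / 15.7 = 9.554 d.
larval: 70 / (26.9 − 11.8) = 70 / 15.1 = 4.636 d.
pupal: 139 / (26.9 − 11.7) = 139 / 15.2 = 9.145 d.
Sum = 23.335 ≈ 23.3 days.

23.3 days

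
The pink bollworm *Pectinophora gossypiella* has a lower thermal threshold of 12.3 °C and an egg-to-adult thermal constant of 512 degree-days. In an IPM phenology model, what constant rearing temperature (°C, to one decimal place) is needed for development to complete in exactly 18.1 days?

40.6 °C

Required daily accumulation = 512 / 18.1 = 28.287 DD/day.
T = T_base + 28.287 = 12.3 + 28.287 = 40.587 ≈ 40.6 °C.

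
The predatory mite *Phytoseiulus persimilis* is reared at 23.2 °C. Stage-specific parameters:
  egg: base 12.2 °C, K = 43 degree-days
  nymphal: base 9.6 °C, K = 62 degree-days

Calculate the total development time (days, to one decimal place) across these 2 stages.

8.5 days

egg: 43 / (23.2 − 12.2) = 43 / 11.0 = 3.909 d.
nymphal: 62 / (23.2 − 9.6) = 62 / 13.6 = 4.559 d.
Sum = 8.468 ≈ 8.5 days.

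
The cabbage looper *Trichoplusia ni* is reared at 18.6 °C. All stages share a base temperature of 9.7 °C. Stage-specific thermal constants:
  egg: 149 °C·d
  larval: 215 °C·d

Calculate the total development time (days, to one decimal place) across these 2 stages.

Daily accumulation at 18.6 °C = 18.6 − 9.7 = 8.9 DD/day.
Total K = 149 + 215 = 364 DD.
Total duration = 364 / 8.9 = 40.899 ≈ 40.9 days.

40.9 days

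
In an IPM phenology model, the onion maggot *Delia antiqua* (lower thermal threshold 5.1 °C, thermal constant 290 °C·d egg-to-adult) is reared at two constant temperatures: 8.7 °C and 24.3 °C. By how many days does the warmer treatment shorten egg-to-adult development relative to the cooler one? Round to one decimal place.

65.5 days

At 8.7 °C: 290 / (8.7 − 5.1) = 290 / 3.6 = 80.556 d.
At 24.3 °C: 290 / (24.3 − 5.1) = 290 / 19.2 = 15.104 d.
Difference = |80.556 − 15.104| = 65.451 ≈ 65.5 days.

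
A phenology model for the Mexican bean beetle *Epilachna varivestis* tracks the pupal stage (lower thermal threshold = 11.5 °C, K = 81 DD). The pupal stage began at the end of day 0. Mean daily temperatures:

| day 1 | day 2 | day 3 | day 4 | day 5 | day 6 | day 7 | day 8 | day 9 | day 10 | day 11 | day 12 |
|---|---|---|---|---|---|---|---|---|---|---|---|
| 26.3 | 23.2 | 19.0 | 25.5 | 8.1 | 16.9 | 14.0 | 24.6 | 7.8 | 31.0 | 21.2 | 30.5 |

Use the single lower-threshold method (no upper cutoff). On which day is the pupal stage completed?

day 10

Daily DD above 11.5 °C: 14.8, 11.7, 7.5, 14.0, 0.0, 5.4, 2.5, 13.1, 0.0, 19.5, 9.7, 19.0.
Cumulative: 14.8, 26.5, 34.0, 48.0, 48.0, 53.4, 55.9, 69.0, 69.0, 88.5, 98.2, 117.2.
The total first reaches 81 DD on day 10.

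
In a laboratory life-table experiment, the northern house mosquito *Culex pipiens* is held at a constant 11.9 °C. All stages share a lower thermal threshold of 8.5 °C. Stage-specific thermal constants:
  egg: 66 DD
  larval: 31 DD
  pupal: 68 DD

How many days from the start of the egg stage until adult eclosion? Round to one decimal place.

48.5 days

Daily accumulation at 11.9 °C = 11.9 − 8.5 = 3.4 DD/day.
Total K = 66 + 31 + 68 = 165 DD.
Total duration = 165 / 3.4 = 48.529 ≈ 48.5 days.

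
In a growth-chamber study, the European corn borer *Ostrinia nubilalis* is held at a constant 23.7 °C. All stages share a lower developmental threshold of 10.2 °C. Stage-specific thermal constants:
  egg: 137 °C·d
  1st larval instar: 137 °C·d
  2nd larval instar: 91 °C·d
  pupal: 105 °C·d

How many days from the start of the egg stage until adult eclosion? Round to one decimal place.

Daily accumulation at 23.7 °C = 23.7 − 10.2 = 13.5 DD/day.
Total K = 137 + 137 + 91 + 105 = 470 DD.
Total duration = 470 / 13.5 = 34.815 ≈ 34.8 days.

34.8 days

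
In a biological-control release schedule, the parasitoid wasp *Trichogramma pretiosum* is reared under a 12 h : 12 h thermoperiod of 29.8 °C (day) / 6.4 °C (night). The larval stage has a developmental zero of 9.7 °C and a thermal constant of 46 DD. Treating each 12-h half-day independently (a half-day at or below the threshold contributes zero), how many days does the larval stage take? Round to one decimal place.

4.6 days

Day half: max(0, 29.8 − 9.7) × 0.5 = 20.1 × 0.5 = 10.05 DD.
Night half: max(0, 6.4 − 9.7) × 0.5 = 0.0 × 0.5 = 0.00 DD.
Per 24 h: 10.05 DD/day.
Duration = 46 / 10.05 = 4.577 ≈ 4.6 days.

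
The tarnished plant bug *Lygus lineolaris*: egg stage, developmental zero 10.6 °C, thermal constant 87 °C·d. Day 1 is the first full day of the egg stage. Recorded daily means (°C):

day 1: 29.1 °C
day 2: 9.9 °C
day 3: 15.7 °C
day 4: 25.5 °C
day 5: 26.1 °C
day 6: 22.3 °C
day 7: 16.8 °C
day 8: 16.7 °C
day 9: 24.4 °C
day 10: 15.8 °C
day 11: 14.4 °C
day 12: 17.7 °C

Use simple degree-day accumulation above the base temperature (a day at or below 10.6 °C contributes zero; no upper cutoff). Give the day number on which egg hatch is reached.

day 9

Daily DD above 10.6 °C: 18.5, 0.0, 5.1, 14.9, 15.5, 11.7, 6.2, 6.1, 13.8, 5.2, 3.8, 7.1.
Cumulative: 18.5, 18.5, 23.6, 38.5, 54.0, 65.7, 71.9, 78.0, 91.8, 97.0, 100.8, 107.9.
The total first reaches 87 DD on day 9.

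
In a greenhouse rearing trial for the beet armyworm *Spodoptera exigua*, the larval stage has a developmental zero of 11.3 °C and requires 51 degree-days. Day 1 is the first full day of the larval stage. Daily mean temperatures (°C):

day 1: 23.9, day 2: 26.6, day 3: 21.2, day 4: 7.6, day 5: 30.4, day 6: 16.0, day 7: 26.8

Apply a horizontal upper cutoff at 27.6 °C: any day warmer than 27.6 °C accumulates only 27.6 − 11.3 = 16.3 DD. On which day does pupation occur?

Daily DD above 11.3 °C (capped at 16.3): 12.6, 15.3, 9.9, 0.0, 16.3, 4.7, 15.5.
Cumulative: 12.6, 27.9, 37.8, 37.8, 54.1, 58.8, 74.3.
The total first reaches 51 DD on day 5.

day 5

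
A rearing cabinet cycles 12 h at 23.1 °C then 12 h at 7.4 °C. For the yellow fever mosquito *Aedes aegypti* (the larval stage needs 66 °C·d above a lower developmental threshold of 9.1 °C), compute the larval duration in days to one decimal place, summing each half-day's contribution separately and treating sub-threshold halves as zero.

Day half: max(0, 23.1 − 9.1) × 0.5 = 14.0 × 0.5 = 7.00 DD.
Night half: max(0, 7.4 − 9.1) × 0.5 = 0.0 × 0.5 = 0.00 DD.
Per 24 h: 7.00 DD/day.
Duration = 66 / 7.00 = 9.429 ≈ 9.4 days.

9.4 days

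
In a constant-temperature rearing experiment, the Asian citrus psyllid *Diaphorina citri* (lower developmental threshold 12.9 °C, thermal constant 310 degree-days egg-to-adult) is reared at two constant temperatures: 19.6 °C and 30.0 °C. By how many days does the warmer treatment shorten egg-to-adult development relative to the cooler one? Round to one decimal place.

At 19.6 °C: 310 / (19.6 − 12.9) = 310 / 6.7 = 46.269 d.
At 30.0 °C: 310 / (30.0 − 12.9) = 310 / 17.1 = 18.129 d.
Difference = |46.269 − 18.129| = 28.140 ≈ 28.1 days.

28.1 days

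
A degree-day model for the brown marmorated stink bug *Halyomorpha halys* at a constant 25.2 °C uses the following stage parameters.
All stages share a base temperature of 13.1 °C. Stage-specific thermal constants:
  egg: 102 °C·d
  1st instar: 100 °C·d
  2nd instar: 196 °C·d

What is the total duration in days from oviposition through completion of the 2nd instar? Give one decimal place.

32.9 days

Daily accumulation at 25.2 °C = 25.2 − 13.1 = 12.1 DD/day.
Total K = 102 + 100 + 196 = 398 DD.
Total duration = 398 / 12.1 = 32.893 ≈ 32.9 days.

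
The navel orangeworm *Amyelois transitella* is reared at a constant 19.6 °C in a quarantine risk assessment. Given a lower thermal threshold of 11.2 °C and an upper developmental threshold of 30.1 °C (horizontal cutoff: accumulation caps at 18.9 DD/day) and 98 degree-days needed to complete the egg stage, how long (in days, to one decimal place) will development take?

11.7 days

Daily accumulation = 19.6 − 11.2 = 8.4 DD/day.
Duration = 98 / 8.4 = 11.667 ≈ 11.7 days.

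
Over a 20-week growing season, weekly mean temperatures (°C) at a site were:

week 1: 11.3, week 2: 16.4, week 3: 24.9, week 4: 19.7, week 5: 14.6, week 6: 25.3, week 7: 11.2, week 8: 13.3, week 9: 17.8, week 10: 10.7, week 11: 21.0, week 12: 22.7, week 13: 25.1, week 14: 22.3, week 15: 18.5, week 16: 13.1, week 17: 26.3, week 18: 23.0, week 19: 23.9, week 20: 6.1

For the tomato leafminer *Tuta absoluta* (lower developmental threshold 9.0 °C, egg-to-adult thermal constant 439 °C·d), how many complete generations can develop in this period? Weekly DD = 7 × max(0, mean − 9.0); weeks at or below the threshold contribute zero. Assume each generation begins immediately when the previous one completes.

3 generations

Weekly DD (7 × max(0, T̄ − 9.0)): 16.1, 51.8, 111.3, 74.9, 39.2, 114.1, 15.4, 30.1, 61.6, 11.9, 84.0, 95.9, 112.7, 93.1, 66.5, 28.7, 121.1, 98.0, 104.3, 0.0.
Season total = 1330.7 DD.
Complete generations = ⌊1330.7 / 439⌋ = 3.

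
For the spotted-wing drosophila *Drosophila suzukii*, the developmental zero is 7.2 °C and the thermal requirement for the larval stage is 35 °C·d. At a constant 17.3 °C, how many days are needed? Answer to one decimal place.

Daily accumulation = 17.3 − 7.2 = 10.1 DD/day.
Duration = 35 / 10.1 = 3.465 ≈ 3.5 days.

3.5 days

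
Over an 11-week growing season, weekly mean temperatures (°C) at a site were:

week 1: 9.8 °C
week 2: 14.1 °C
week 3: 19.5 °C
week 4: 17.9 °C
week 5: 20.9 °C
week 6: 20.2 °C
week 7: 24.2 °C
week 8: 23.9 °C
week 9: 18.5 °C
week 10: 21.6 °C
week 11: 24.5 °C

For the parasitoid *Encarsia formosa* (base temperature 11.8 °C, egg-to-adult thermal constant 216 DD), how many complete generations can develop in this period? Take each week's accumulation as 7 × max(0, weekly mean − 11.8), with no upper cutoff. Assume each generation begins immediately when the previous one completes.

Weekly DD (7 × max(0, T̄ − 11.8)): 0.0, 16.1, 53.9, 42.7, 63.7, 58.8, 86.8, 84.7, 46.9, 68.6, 88.9.
Season total = 611.1 DD.
Complete generations = ⌊611.1 / 216⌋ = 2.

2 generations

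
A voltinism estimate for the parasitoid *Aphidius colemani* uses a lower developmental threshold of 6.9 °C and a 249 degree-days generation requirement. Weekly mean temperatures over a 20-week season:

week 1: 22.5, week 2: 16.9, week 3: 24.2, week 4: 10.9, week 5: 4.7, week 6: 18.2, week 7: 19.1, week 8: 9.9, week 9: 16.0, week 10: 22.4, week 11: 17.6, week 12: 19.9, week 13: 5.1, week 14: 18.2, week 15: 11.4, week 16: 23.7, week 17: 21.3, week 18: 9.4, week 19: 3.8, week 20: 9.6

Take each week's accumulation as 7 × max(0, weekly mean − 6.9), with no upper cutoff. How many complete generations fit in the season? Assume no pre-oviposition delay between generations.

4 generations

Weekly DD (7 × max(0, T̄ − 6.9)): 109.2, 70.0, 121.1, 28.0, 0.0, 79.1, 85.4, 21.0, 63.7, 108.5, 74.9, 91.0, 0.0, 79.1, 31.5, 117.6, 100.8, 17.5, 0.0, 18.9.
Season total = 1217.3 DD.
Complete generations = ⌊1217.3 / 249⌋ = 4.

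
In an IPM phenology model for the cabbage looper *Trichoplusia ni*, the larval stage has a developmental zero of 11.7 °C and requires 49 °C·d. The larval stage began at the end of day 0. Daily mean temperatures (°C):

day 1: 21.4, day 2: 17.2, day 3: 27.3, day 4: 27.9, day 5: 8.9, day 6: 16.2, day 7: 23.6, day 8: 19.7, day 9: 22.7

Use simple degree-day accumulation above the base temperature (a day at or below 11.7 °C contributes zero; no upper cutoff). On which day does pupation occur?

Daily DD above 11.7 °C: 9.7, 5.5, 15.6, 16.2, 0.0, 4.5, 11.9, 8.0, 11.0.
Cumulative: 9.7, 15.2, 30.8, 47.0, 47.0, 51.5, 63.4, 71.4, 82.4.
The total first reaches 49 DD on day 6.

day 6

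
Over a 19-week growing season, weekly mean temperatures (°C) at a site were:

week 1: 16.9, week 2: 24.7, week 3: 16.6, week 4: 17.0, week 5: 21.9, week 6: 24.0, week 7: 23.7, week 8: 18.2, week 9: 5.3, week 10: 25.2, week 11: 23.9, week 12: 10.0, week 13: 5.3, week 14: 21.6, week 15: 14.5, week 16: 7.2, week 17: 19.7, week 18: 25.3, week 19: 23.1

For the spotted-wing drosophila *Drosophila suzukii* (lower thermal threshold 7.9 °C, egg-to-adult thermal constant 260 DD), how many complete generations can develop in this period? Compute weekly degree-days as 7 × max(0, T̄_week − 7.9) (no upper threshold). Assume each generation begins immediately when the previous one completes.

5 generations

Weekly DD (7 × max(0, T̄ − 7.9)): 63.0, 117.6, 60.9, 63.7, 98.0, 112.7, 110.6, 72.1, 0.0, 121.1, 112.0, 14.7, 0.0, 95.9, 46.2, 0.0, 82.6, 121.8, 106.4.
Season total = 1399.3 DD.
Complete generations = ⌊1399.3 / 260⌋ = 5.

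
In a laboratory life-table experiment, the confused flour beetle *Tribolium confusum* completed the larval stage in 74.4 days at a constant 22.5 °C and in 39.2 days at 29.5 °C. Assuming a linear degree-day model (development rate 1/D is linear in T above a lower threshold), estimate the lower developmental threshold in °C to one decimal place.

14.7 °C

Equal thermal constants: D₁(T₁ − T_b) = D₂(T₂ − T_b).
74.4·(22.5 − T_b) = 39.2·(29.5 − T_b)
T_b = (74.4·22.5 − 39.2·29.5) / (74.4 − 39.2) = 517.60 / 35.2 = 14.705 °C ≈ 14.7 °C.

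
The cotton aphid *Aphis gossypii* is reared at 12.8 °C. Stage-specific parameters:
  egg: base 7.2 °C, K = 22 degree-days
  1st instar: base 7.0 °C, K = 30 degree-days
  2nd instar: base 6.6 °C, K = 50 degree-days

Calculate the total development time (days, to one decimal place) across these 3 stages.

17.2 days

egg: 22 / (12.8 − 7.2) = 22 / 5.6 = 3.929 d.
1st instar: 30 / (12.8 − 7.0) = 30 / 5.8 = 5.172 d.
2nd instar: 50 / (12.8 − 6.6) = 50 / 6.2 = 8.065 d.
Sum = 17.166 ≈ 17.2 days.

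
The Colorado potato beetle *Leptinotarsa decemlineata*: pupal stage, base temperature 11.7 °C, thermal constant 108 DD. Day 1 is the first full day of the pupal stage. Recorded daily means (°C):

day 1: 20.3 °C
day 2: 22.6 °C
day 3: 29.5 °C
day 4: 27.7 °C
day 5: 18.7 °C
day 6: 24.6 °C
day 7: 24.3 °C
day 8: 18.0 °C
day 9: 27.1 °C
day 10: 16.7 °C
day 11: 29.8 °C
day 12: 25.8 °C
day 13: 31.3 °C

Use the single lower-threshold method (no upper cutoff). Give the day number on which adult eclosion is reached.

day 10

Daily DD above 11.7 °C: 8.6, 10.9, 17.8, 16.0, 7.0, 12.9, 12.6, 6.3, 15.4, 5.0, 18.1, 14.1, 19.6.
Cumulative: 8.6, 19.5, 37.3, 53.3, 60.3, 73.2, 85.8, 92.1, 107.5, 112.5, 130.6, 144.7, 164.3.
The total first reaches 108 DD on day 10.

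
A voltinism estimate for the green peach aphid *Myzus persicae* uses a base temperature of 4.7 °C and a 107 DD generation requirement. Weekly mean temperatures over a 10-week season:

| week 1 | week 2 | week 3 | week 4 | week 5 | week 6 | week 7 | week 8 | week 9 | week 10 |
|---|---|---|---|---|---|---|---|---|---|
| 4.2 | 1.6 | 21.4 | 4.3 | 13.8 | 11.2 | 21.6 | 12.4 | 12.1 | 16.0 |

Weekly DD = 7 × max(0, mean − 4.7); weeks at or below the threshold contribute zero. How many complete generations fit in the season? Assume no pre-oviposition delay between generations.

Weekly DD (7 × max(0, T̄ − 4.7)): 0.0, 0.0, 116.9, 0.0, 63.7, 45.5, 118.3, 53.9, 51.8, 79.1.
Season total = 529.2 DD.
Complete generations = ⌊529.2 / 107⌋ = 4.

4 generations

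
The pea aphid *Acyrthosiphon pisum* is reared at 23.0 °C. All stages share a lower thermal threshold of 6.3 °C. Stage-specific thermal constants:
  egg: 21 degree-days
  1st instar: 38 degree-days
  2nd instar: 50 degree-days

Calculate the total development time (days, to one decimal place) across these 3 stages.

6.5 days

Daily accumulation at 23.0 °C = 23.0 − 6.3 = 16.7 DD/day.
Total K = 21 + 38 + 50 = 109 DD.
Total duration = 109 / 16.7 = 6.527 ≈ 6.5 days.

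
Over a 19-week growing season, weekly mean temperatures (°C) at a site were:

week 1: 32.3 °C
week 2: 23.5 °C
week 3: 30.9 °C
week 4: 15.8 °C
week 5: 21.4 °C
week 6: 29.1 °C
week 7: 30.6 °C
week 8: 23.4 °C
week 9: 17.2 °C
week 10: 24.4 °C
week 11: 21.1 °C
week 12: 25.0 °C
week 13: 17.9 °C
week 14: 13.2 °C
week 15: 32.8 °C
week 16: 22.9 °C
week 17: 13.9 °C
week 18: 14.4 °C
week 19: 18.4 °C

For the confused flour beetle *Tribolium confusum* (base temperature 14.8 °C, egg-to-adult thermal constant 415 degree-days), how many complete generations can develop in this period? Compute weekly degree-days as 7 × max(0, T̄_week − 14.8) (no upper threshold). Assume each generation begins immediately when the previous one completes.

Weekly DD (7 × max(0, T̄ − 14.8)): 122.5, 60.9, 112.7, 7.0, 46.2, 100.1, 110.6, 60.2, 16.8, 67.2, 44.1, 71.4, 21.7, 0.0, 126.0, 56.7, 0.0, 0.0, 25.2.
Season total = 1049.3 DD.
Complete generations = ⌊1049.3 / 415⌋ = 2.

2 generations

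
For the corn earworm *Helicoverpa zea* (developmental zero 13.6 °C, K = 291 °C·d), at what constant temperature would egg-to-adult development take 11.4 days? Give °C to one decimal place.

Required daily accumulation = 291 / 11.4 = 25.526 DD/day.
T = T_base + 25.526 = 13.6 + 25.526 = 39.126 ≈ 39.1 °C.

39.1 °C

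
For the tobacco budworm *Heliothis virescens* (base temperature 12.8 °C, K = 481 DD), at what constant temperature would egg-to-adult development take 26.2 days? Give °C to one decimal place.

Required daily accumulation = 481 / 26.2 = 18.359 DD/day.
T = T_base + 18.359 = 12.8 + 18.359 = 31.159 ≈ 31.2 °C.

31.2 °C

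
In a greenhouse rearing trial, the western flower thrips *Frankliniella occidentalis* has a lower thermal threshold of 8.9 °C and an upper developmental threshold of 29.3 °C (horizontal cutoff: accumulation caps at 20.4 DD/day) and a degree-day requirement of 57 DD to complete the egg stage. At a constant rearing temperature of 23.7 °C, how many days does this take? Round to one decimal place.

Daily accumulation = 23.7 − 8.9 = 14.8 DD/day.
Duration = 57 / 14.8 = 3.851 ≈ 3.9 days.

3.9 days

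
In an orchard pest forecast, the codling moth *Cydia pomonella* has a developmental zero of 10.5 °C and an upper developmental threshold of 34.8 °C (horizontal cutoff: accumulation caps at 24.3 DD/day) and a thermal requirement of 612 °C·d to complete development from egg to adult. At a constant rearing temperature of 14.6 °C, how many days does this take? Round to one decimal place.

Daily accumulation = 14.6 − 10.5 = 4.1 DD/day.
Duration = 612 / 4.1 = 149.268 ≈ 149.3 days.

149.3 days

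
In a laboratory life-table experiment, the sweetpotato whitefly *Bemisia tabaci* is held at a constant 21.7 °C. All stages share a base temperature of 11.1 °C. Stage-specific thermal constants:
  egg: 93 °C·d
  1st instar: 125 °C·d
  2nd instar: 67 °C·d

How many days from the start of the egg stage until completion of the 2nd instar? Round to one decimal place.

Daily accumulation at 21.7 °C = 21.7 − 11.1 = 10.6 DD/day.
Total K = 93 + 125 + 67 = 285 DD.
Total duration = 285 / 10.6 = 26.887 ≈ 26.9 days.

26.9 days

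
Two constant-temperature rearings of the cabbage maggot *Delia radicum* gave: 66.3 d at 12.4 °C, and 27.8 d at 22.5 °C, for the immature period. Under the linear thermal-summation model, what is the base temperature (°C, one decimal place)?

Equal thermal constants: D₁(T₁ − T_b) = D₂(T₂ − T_b).
66.3·(12.4 − T_b) = 27.8·(22.5 − T_b)
T_b = (66.3·12.4 − 27.8·22.5) / (66.3 − 27.8) = 196.62 / 38.5 = 5.107 °C ≈ 5.1 °C.

5.1 °C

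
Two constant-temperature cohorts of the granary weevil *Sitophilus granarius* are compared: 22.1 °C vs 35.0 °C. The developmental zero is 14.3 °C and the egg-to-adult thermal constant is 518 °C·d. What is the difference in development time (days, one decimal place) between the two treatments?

41.4 days

At 22.1 °C: 518 / (22.1 − 14.3) = 518 / 7.8 = 66.410 d.
At 35.0 °C: 518 / (35.0 − 14.3) = 518 / 20.7 = 25.024 d.
Difference = |66.410 − 25.024| = 41.386 ≈ 41.4 days.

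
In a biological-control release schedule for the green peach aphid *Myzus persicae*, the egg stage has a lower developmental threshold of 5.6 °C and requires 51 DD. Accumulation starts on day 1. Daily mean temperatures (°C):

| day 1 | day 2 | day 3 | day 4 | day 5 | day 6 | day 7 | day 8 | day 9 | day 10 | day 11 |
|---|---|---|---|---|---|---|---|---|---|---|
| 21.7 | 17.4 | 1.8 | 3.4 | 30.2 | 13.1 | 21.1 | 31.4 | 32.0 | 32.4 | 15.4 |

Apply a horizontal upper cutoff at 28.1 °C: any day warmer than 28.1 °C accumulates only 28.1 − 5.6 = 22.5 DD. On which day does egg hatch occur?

day 6

Daily DD above 5.6 °C (capped at 22.5): 16.1, 11.8, 0.0, 0.0, 22.5, 7.5, 15.5, 22.5, 22.5, 22.5, 9.8.
Cumulative: 16.1, 27.9, 27.9, 27.9, 50.4, 57.9, 73.4, 95.9, 118.4, 140.9, 150.7.
The total first reaches 51 DD on day 6.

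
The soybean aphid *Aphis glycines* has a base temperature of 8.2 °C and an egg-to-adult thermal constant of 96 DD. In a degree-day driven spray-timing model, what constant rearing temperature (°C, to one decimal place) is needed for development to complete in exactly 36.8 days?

Required daily accumulation = 96 / 36.8 = 2.609 DD/day.
T = T_base + 2.609 = 8.2 + 2.609 = 10.809 ≈ 10.8 °C.

10.8 °C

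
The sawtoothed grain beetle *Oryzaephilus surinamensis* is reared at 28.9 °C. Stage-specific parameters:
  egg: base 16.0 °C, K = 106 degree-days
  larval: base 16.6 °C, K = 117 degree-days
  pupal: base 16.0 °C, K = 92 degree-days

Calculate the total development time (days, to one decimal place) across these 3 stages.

egg: 106 / (28.9 − 16.0) = 106 / 12.9 = 8.217 d.
larval: 117 / (28.9 − 16.6) = 117 / 12.3 = 9.512 d.
pupal: 92 / (28.9 − 16.0) = 92 / 12.9 = 7.132 d.
Sum = 24.861 ≈ 24.9 days.

24.9 days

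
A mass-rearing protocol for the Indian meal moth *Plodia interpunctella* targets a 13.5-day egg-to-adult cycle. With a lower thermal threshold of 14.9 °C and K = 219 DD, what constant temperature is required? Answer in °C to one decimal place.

Required daily accumulation = 219 / 13.5 = 16.222 DD/day.
T = T_base + 16.222 = 14.9 + 16.222 = 31.122 ≈ 31.1 °C.

31.1 °C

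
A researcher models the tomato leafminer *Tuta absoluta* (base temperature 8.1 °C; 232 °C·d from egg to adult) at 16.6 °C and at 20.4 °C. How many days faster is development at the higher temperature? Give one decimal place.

At 16.6 °C: 232 / (16.6 − 8.1) = 232 / 8.5 = 27.294 d.
At 20.4 °C: 232 / (20.4 − 8.1) = 232 / 12.3 = 18.862 d.
Difference = |27.294 − 18.862| = 8.432 ≈ 8.4 days.

8.4 days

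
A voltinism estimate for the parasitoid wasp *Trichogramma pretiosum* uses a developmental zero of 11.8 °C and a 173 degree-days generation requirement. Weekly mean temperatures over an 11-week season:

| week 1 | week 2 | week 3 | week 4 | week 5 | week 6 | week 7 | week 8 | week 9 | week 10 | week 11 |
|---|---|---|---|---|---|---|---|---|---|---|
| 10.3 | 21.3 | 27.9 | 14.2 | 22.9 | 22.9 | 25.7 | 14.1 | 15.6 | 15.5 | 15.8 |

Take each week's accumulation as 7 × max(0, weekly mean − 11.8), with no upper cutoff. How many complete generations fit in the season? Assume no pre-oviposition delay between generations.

3 generations

Weekly DD (7 × max(0, T̄ − 11.8)): 0.0, 66.5, 112.7, 16.8, 77.7, 77.7, 97.3, 16.1, 26.6, 25.9, 28.0.
Season total = 545.3 DD.
Complete generations = ⌊545.3 / 173⌋ = 3.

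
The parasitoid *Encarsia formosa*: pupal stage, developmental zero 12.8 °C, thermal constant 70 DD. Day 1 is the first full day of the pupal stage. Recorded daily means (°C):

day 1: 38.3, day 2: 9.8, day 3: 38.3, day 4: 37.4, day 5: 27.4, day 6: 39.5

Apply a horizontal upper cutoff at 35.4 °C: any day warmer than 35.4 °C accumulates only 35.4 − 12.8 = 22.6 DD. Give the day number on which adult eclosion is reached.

Daily DD above 12.8 °C (capped at 22.6): 22.6, 0.0, 22.6, 22.6, 14.6, 22.6.
Cumulative: 22.6, 22.6, 45.2, 67.8, 82.4, 105.0.
The total first reaches 70 DD on day 5.

day 5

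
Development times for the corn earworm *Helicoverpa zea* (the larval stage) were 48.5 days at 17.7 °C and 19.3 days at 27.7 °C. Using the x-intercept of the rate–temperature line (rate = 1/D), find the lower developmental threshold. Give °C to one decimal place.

11.1 °C

Linear rate model ⇒ the product D·(T − T_b) is constant across temperatures.
48.5·(17.7 − T_b) = 19.3·(27.7 − T_b)
T_b = (48.5·17.7 − 19.3·27.7) / (48.5 − 19.3) = 323.84 / 29.2 = 11.090 °C ≈ 11.1 °C.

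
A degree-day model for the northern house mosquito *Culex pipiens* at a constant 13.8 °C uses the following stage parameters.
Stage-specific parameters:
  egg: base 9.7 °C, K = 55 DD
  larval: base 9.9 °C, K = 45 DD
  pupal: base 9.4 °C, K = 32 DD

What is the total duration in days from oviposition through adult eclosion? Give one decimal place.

egg: 55 / (13.8 − 9.7) = 55 / 4.1 = 13.415 d.
larval: 45 / (13.8 − 9.9) = 45 / 3.9 = 11.538 d.
pupal: 32 / (13.8 − 9.4) = 32 / 4.4 = 7.273 d.
Sum = 32.226 ≈ 32.2 days.

32.2 days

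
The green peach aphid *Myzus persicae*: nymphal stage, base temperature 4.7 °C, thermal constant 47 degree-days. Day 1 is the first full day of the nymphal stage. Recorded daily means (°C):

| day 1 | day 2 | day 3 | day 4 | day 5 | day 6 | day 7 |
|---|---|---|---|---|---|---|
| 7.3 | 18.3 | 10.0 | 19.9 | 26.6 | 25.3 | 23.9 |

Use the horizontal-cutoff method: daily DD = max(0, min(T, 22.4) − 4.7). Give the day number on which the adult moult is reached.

day 5

Daily DD above 4.7 °C (capped at 17.7): 2.6, 13.6, 5.3, 15.2, 17.7, 17.7, 17.7.
Cumulative: 2.6, 16.2, 21.5, 36.7, 54.4, 72.1, 89.8.
The total first reaches 47 DD on day 5.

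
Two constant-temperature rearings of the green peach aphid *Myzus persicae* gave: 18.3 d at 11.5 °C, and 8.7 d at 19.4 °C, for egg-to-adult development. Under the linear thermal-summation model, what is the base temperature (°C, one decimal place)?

Under the model K = D·(T − T_b), so D₁·(T₁ − T_b) = D₂·(T₂ − T_b).
18.3·(11.5 − T_b) = 8.7·(19.4 − T_b)
T_b = (18.3·11.5 − 8.7·19.4) / (18.3 − 8.7) = 41.67 / 9.6 = 4.341 °C ≈ 4.3 °C.

4.3 °C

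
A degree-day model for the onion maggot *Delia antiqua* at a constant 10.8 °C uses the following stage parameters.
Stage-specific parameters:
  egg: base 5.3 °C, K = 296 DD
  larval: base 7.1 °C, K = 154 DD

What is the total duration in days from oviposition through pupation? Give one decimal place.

95.4 days

egg: 296 / (10.8 − 5.3) = 296 / 5.5 = 53.818 d.
larval: 154 / (10.8 − 7.1) = 154 / 3.7 = 41.622 d.
Sum = 95.440 ≈ 95.4 days.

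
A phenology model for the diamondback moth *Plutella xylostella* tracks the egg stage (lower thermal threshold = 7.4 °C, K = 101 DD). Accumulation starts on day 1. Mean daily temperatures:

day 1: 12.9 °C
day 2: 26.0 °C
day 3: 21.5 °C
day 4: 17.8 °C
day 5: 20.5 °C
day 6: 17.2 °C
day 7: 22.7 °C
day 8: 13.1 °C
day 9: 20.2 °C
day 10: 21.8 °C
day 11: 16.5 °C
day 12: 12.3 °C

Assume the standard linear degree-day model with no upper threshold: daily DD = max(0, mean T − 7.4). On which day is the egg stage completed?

day 9

Daily DD above 7.4 °C: 5.5, 18.6, 14.1, 10.4, 13.1, 9.8, 15.3, 5.7, 12.8, 14.4, 9.1, 4.9.
Cumulative: 5.5, 24.1, 38.2, 48.6, 61.7, 71.5, 86.8, 92.5, 105.3, 119.7, 128.8, 133.7.
The total first reaches 101 DD on day 9.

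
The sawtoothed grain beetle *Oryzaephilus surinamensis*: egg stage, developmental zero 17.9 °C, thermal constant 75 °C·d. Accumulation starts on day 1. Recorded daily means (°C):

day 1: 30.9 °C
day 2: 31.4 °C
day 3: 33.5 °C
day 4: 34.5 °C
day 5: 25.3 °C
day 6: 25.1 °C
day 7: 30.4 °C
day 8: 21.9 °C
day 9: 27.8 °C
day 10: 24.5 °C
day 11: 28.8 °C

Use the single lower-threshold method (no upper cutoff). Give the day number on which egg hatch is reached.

Daily DD above 17.9 °C: 13.0, 13.5, 15.6, 16.6, 7.4, 7.2, 12.5, 4.0, 9.9, 6.6, 10.9.
Cumulative: 13.0, 26.5, 42.1, 58.7, 66.1, 73.3, 85.8, 89.8, 99.7, 106.3, 117.2.
The total first reaches 75 DD on day 7.

day 7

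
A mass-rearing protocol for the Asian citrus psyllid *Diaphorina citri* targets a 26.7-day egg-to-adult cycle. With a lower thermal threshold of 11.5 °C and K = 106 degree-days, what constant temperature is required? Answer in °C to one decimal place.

Required daily accumulation = 106 / 26.7 = 3.970 DD/day.
T = T_base + 3.970 = 11.5 + 3.970 = 15.470 ≈ 15.5 °C.

15.5 °C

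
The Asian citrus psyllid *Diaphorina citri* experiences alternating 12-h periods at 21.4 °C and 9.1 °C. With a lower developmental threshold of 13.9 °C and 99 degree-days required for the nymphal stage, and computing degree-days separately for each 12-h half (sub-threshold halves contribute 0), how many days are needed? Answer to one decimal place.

26.4 days

Day half: max(0, 21.4 − 13.9) × 0.5 = 7.5 × 0.5 = 3.75 DD.
Night half: max(0, 9.1 − 13.9) × 0.5 = 0.0 × 0.5 = 0.00 DD.
Per 24 h: 3.75 DD/day.
Duration = 99 / 3.75 = 26.400 ≈ 26.4 days.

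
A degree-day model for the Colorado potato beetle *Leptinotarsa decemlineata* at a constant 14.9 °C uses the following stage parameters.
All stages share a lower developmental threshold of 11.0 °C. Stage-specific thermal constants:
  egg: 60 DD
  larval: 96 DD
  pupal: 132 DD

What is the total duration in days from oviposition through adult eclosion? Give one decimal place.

73.8 days

Daily accumulation at 14.9 °C = 14.9 − 11.0 = 3.9 DD/day.
Total K = 60 + 96 + 132 = 288 DD.
Total duration = 288 / 3.9 = 73.846 ≈ 73.8 days.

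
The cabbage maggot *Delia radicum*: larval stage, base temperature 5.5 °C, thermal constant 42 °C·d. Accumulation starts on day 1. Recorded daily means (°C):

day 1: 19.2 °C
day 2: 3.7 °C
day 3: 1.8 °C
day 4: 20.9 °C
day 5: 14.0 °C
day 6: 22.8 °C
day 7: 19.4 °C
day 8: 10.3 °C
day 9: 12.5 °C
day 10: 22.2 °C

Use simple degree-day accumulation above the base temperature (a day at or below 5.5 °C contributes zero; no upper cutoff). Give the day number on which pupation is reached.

Daily DD above 5.5 °C: 13.7, 0.0, 0.0, 15.4, 8.5, 17.3, 13.9, 4.8, 7.0, 16.7.
Cumulative: 13.7, 13.7, 13.7, 29.1, 37.6, 54.9, 68.8, 73.6, 80.6, 97.3.
The total first reaches 42 DD on day 6.

day 6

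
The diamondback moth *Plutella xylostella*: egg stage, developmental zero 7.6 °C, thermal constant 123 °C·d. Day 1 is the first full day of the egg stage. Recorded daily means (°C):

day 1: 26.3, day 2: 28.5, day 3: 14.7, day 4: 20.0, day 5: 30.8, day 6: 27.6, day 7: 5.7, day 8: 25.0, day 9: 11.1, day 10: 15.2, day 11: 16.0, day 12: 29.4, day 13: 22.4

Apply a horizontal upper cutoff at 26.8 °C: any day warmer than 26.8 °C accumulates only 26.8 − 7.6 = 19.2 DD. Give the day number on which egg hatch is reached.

day 10

Daily DD above 7.6 °C (capped at 19.2): 18.7, 19.2, 7.1, 12.4, 19.2, 19.2, 0.0, 17.4, 3.5, 7.6, 8.4, 19.2, 14.8.
Cumulative: 18.7, 37.9, 45.0, 57.4, 76.6, 95.8, 95.8, 113.2, 116.7, 124.3, 132.7, 151.9, 166.7.
The total first reaches 123 DD on day 10.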